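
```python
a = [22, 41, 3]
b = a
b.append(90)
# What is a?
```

After line 1: a = [22, 41, 3]
After line 2 (b = a is an alias, same object): a = [22, 41, 3], b = [22, 41, 3]
After line 3 (b.append mutates the shared list): a = [22, 41, 3, 90], b = [22, 41, 3, 90]

[22, 41, 3, 90]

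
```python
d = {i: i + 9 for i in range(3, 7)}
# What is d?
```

{3: 12, 4: 13, 5: 14, 6: 15}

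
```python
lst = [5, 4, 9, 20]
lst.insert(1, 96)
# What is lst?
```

[5, 96, 4, 9, 20]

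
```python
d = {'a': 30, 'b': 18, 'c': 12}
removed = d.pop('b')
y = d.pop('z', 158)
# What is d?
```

After line 1: d = {'a': 30, 'b': 18, 'c': 12}
After line 2 (pop 'b' returns 18): d = {'a': 30, 'c': 12}, removed = 18
After line 3 (pop 'z' missing, returns default 158): d = {'a': 30, 'c': 12}, y = 158

{'a': 30, 'c': 12}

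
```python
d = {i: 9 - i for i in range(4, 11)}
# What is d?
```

{4: 5, 5: 4, 6: 3, 7: 2, 8: 1, 9: 0, 10: -1}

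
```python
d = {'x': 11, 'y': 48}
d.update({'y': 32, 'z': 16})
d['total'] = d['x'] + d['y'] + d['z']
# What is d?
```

After line 1: d = {'x': 11, 'y': 48}
After line 2 (y overwritten, z added): d = {'x': 11, 'y': 32, 'z': 16}
After line 3 (total = 11 + 32 + 16 = 59): d = {'x': 11, 'y': 32, 'z': 16, 'total': 59}

{'x': 11, 'y': 32, 'z': 16, 'total': 59}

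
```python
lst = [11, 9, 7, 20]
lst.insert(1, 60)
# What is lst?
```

[11, 60, 9, 7, 20]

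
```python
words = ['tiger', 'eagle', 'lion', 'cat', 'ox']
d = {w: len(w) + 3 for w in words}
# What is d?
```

{'tiger': 8, 'eagle': 8, 'lion': 7, 'cat': 6, 'ox': 5}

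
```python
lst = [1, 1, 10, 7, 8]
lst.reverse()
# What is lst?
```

[8, 7, 10, 1, 1]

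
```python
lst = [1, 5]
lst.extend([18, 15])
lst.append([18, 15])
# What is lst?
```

After line 1: lst = [1, 5]
After line 2 (extend unpacks [18, 15]): lst = [1, 5, 18, 15]
After line 3 (append adds [18, 15] as single element): lst = [1, 5, 18, 15, [18, 15]]

[1, 5, 18, 15, [18, 15]]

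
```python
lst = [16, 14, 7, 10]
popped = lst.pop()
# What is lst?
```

[16, 14, 7]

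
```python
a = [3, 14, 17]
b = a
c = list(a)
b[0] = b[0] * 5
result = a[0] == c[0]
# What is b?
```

After line 1: a = [3, 14, 17]
After line 2 (b = a, alias): a = [3, 14, 17], b = [3, 14, 17]
After line 3 (c = list(a) is a copy, new object): c = [3, 14, 17]
After line 4 (b[0] = 3 * 5 = 15; mutates shared a/b): a = b = [15, 14, 17], c = [3, 14, 17]
After line 5 (a[0] = 15, c[0] = 3; result = False)

[15, 14, 17]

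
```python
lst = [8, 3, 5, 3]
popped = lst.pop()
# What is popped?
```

3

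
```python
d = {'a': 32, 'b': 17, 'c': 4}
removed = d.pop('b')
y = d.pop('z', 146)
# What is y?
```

After line 1: d = {'a': 32, 'b': 17, 'c': 4}
After line 2 (pop 'b' returns 17): d = {'a': 32, 'c': 4}, removed = 17
After line 3 (pop 'z' missing, returns default 146): d = {'a': 32, 'c': 4}, y = 146

146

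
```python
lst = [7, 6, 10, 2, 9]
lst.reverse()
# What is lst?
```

[9, 2, 10, 6, 7]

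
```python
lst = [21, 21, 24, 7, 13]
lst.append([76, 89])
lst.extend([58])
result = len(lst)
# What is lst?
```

After line 1: lst = [21, 21, 24, 7, 13]
After line 2 (append adds [76, 89] as single element): lst = [21, 21, 24, 7, 13, [76, 89]]
After line 3 (extend unpacks [58], adds 58): lst = [21, 21, 24, 7, 13, [76, 89], 58]
After line 4: result = len(lst) = 7

[21, 21, 24, 7, 13, [76, 89], 58]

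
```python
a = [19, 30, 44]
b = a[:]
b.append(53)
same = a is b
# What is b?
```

After line 1: a = [19, 30, 44]
After line 2 (b = a[:] is a shallow copy, new object): a = [19, 30, 44], b = [19, 30, 44]
After line 3 (append only mutates b): a = [19, 30, 44], b = [19, 30, 44, 53]
After line 4 (same = a is b; different objects -> False): same = False

[19, 30, 44, 53]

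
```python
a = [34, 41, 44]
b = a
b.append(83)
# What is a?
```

After line 1: a = [34, 41, 44]
After line 2 (b = a is an alias, same object): a = [34, 41, 44], b = [34, 41, 44]
After line 3 (b.append mutates the shared list): a = [34, 41, 44, 83], b = [34, 41, 44, 83]

[34, 41, 44, 83]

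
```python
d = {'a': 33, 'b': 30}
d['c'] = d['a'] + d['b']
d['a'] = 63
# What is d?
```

After line 1: d = {'a': 33, 'b': 30}
After line 2 (d['c'] = 33 + 30): d = {'a': 33, 'b': 30, 'c': 63}
After line 3: d = {'a': 63, 'b': 30, 'c': 63}

{'a': 63, 'b': 30, 'c': 63}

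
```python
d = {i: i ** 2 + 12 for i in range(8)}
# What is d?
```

{0: 12, 1: 13, 2: 16, 3: 21, 4: 28, 5: 37, 6: 48, 7: 61}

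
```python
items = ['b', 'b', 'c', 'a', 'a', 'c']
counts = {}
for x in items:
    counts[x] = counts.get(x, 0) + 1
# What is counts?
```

Initial: counts = {}, items = ['b', 'b', 'c', 'a', 'a', 'c']
See 'b': counts = {'b': 1}
See 'b': counts = {'b': 2}
See 'c': counts = {'b': 2, 'c': 1}
See 'a': counts = {'b': 2, 'c': 1, 'a': 1}
See 'a': counts = {'b': 2, 'c': 1, 'a': 2}
See 'c': counts = {'b': 2, 'c': 2, 'a': 2}

{'b': 2, 'c': 2, 'a': 2}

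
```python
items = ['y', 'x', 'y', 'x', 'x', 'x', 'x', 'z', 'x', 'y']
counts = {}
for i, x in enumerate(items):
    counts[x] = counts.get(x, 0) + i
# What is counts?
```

Initial: counts = {}, items = ['y', 'x', 'y', 'x', 'x', 'x', 'x', 'z', 'x', 'y']
i=0, x='y': counts = {'y': 0}
i=1, x='x': counts = {'y': 0, 'x': 1}
i=2, x='y': counts = {'y': 2, 'x': 1}
i=3, x='x': counts = {'y': 2, 'x': 4}
i=4, x='x': counts = {'y': 2, 'x': 8}
i=5, x='x': counts = {'y': 2, 'x': 13}
i=6, x='x': counts = {'y': 2, 'x': 19}
i=7, x='z': counts = {'y': 2, 'x': 19, 'z': 7}
i=8, x='x': counts = {'y': 2, 'x': 27, 'z': 7}
i=9, x='y': counts = {'y': 11, 'x': 27, 'z': 7}

{'y': 11, 'x': 27, 'z': 7}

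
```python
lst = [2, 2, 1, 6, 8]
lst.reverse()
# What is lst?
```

[8, 6, 1, 2, 2]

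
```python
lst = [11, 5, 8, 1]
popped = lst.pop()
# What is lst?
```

[11, 5, 8]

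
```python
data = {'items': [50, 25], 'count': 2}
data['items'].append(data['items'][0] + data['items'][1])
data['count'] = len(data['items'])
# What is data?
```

After line 1: data = {'items': [50, 25], 'count': 2}
After line 2 (append 50 + 25 = 75): data = {'items': [50, 25, 75], 'count': 2}
After line 3 (count = len(items) = 3): data = {'items': [50, 25, 75], 'count': 3}

{'items': [50, 25, 75], 'count': 3}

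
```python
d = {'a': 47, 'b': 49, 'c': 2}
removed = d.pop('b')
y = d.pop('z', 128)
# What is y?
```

After line 1: d = {'a': 47, 'b': 49, 'c': 2}
After line 2 (pop 'b' returns 49): d = {'a': 47, 'c': 2}, removed = 49
After line 3 (pop 'z' missing, returns default 128): d = {'a': 47, 'c': 2}, y = 128

128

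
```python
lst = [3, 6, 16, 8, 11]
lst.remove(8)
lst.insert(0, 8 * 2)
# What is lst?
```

After line 1: lst = [3, 6, 16, 8, 11]
After line 2 (remove first 8): lst = [3, 6, 16, 11]
After line 3 (insert 16 at index 0): lst = [16, 3, 6, 16, 11]

[16, 3, 6, 16, 11]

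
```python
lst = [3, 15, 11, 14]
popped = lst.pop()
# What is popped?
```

14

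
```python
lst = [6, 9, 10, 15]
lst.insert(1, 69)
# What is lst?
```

[6, 69, 9, 10, 15]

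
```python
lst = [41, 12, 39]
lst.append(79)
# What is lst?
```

[41, 12, 39, 79]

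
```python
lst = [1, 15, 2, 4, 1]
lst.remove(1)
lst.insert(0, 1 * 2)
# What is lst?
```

After line 1: lst = [1, 15, 2, 4, 1]
After line 2 (remove first 1): lst = [15, 2, 4, 1]
After line 3 (insert 2 at index 0): lst = [2, 15, 2, 4, 1]

[2, 15, 2, 4, 1]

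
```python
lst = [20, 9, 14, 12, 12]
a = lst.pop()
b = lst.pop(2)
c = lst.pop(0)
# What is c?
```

After line 1: lst = [20, 9, 14, 12, 12]
After line 2 (pop() -> a = 12): lst = [20, 9, 14, 12]
After line 3 (pop(2) -> b = 14): lst = [20, 9, 12]
After line 4 (pop(0) -> c = 20): lst = [9, 12]

20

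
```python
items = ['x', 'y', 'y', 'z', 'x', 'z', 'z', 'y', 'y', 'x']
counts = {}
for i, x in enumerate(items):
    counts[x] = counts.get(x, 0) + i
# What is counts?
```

Initial: counts = {}, items = ['x', 'y', 'y', 'z', 'x', 'z', 'z', 'y', 'y', 'x']
i=0, x='x': counts = {'x': 0}
i=1, x='y': counts = {'x': 0, 'y': 1}
i=2, x='y': counts = {'x': 0, 'y': 3}
i=3, x='z': counts = {'x': 0, 'y': 3, 'z': 3}
i=4, x='x': counts = {'x': 4, 'y': 3, 'z': 3}
i=5, x='z': counts = {'x': 4, 'y': 3, 'z': 8}
i=6, x='z': counts = {'x': 4, 'y': 3, 'z': 14}
i=7, x='y': counts = {'x': 4, 'y': 10, 'z': 14}
i=8, x='y': counts = {'x': 4, 'y': 18, 'z': 14}
i=9, x='x': counts = {'x': 13, 'y': 18, 'z': 14}

{'x': 13, 'y': 18, 'z': 14}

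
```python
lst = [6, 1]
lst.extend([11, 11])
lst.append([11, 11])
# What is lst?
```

After line 1: lst = [6, 1]
After line 2 (extend unpacks [11, 11]): lst = [6, 1, 11, 11]
After line 3 (append adds [11, 11] as single element): lst = [6, 1, 11, 11, [11, 11]]

[6, 1, 11, 11, [11, 11]]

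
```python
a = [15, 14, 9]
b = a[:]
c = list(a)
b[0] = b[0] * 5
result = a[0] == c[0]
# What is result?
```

After line 1: a = [15, 14, 9]
After line 2 (b = a[:], copy): a = [15, 14, 9], b = [15, 14, 9]
After line 3 (c = list(a) is a copy, new object): c = [15, 14, 9]
After line 4 (b[0] = 15 * 5 = 75; only b mutates (copy)): a = [15, 14, 9], b = [75, 14, 9], c = [15, 14, 9]
After line 5 (a[0] = 15, c[0] = 15; result = True)

True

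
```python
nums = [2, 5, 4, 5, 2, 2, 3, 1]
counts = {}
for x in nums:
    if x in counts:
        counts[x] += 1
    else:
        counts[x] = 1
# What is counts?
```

Initial: counts = {}, nums = [2, 5, 4, 5, 2, 2, 3, 1]
See 2: counts = {2: 1}
See 5: counts = {2: 1, 5: 1}
See 4: counts = {2: 1, 5: 1, 4: 1}
See 5: counts = {2: 1, 5: 2, 4: 1}
See 2: counts = {2: 2, 5: 2, 4: 1}
See 2: counts = {2: 3, 5: 2, 4: 1}
See 3: counts = {2: 3, 5: 2, 4: 1, 3: 1}
See 1: counts = {2: 3, 5: 2, 4: 1, 3: 1, 1: 1}

{2: 3, 5: 2, 4: 1, 3: 1, 1: 1}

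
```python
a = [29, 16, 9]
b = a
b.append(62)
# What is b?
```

After line 1: a = [29, 16, 9]
After line 2 (b = a is an alias, same object): a = [29, 16, 9], b = [29, 16, 9]
After line 3 (b.append mutates the shared list): a = [29, 16, 9, 62], b = [29, 16, 9, 62]

[29, 16, 9, 62]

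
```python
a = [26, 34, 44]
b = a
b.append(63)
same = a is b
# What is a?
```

After line 1: a = [26, 34, 44]
After line 2 (b = a is an alias, same object): a = [26, 34, 44], b = [26, 34, 44]
After line 3 (b.append mutates the shared list): a = [26, 34, 44, 63], b = [26, 34, 44, 63]
After line 4 (same = a is b; same object -> True): same = True

[26, 34, 44, 63]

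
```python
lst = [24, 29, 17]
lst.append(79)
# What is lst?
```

[24, 29, 17, 79]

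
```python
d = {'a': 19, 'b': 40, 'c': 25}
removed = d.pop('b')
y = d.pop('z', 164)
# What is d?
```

After line 1: d = {'a': 19, 'b': 40, 'c': 25}
After line 2 (pop 'b' returns 40): d = {'a': 19, 'c': 25}, removed = 40
After line 3 (pop 'z' missing, returns default 164): d = {'a': 19, 'c': 25}, y = 164

{'a': 19, 'c': 25}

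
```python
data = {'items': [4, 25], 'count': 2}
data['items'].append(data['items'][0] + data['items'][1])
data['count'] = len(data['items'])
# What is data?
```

After line 1: data = {'items': [4, 25], 'count': 2}
After line 2 (append 4 + 25 = 29): data = {'items': [4, 25, 29], 'count': 2}
After line 3 (count = len(items) = 3): data = {'items': [4, 25, 29], 'count': 3}

{'items': [4, 25, 29], 'count': 3}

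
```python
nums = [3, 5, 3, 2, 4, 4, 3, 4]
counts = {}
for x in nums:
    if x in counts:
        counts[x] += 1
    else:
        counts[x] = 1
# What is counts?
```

Initial: counts = {}, nums = [3, 5, 3, 2, 4, 4, 3, 4]
See 3: counts = {3: 1}
See 5: counts = {3: 1, 5: 1}
See 3: counts = {3: 2, 5: 1}
See 2: counts = {3: 2, 5: 1, 2: 1}
See 4: counts = {3: 2, 5: 1, 2: 1, 4: 1}
See 4: counts = {3: 2, 5: 1, 2: 1, 4: 2}
See 3: counts = {3: 3, 5: 1, 2: 1, 4: 2}
See 4: counts = {3: 3, 5: 1, 2: 1, 4: 3}

{3: 3, 5: 1, 2: 1, 4: 3}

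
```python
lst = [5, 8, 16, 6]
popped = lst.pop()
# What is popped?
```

6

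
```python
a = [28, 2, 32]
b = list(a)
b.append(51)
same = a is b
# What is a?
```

After line 1: a = [28, 2, 32]
After line 2 (b = list(a) is a shallow copy, new object): a = [28, 2, 32], b = [28, 2, 32]
After line 3 (append only mutates b): a = [28, 2, 32], b = [28, 2, 32, 51]
After line 4 (same = a is b; different objects -> False): same = False

[28, 2, 32]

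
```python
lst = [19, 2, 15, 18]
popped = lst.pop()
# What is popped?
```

18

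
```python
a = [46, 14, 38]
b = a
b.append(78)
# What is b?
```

After line 1: a = [46, 14, 38]
After line 2 (b = a is an alias, same object): a = [46, 14, 38], b = [46, 14, 38]
After line 3 (b.append mutates the shared list): a = [46, 14, 38, 78], b = [46, 14, 38, 78]

[46, 14, 38, 78]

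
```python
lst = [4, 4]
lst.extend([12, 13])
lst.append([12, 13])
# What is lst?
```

After line 1: lst = [4, 4]
After line 2 (extend unpacks [12, 13]): lst = [4, 4, 12, 13]
After line 3 (append adds [12, 13] as single element): lst = [4, 4, 12, 13, [12, 13]]

[4, 4, 12, 13, [12, 13]]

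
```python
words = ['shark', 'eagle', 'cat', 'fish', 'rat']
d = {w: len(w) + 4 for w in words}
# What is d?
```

{'shark': 9, 'eagle': 9, 'cat': 7, 'fish': 8, 'rat': 7}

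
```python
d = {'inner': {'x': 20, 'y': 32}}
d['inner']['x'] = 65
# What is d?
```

After line 1: d = {'inner': {'x': 20, 'y': 32}}
After line 2 (inner x overwritten): d = {'inner': {'x': 65, 'y': 32}}

{'inner': {'x': 65, 'y': 32}}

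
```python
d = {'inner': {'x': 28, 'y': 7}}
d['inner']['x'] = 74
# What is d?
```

After line 1: d = {'inner': {'x': 28, 'y': 7}}
After line 2 (inner x overwritten): d = {'inner': {'x': 74, 'y': 7}}

{'inner': {'x': 74, 'y': 7}}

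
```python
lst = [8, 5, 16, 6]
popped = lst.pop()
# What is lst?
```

[8, 5, 16]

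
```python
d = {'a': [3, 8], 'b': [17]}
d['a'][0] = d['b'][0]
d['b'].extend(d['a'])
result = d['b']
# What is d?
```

After line 1: d = {'a': [3, 8], 'b': [17]}
After line 2 (a[0] = b[0] = 17): d = {'a': [17, 8], 'b': [17]}
After line 3 (b.extend(a) appends [17, 8]): d = {'a': [17, 8], 'b': [17, 17, 8]}
After line 4: result = d['b'] = [17, 17, 8]

{'a': [17, 8], 'b': [17, 17, 8]}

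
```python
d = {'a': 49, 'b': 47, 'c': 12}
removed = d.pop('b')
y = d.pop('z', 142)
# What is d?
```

After line 1: d = {'a': 49, 'b': 47, 'c': 12}
After line 2 (pop 'b' returns 47): d = {'a': 49, 'c': 12}, removed = 47
After line 3 (pop 'z' missing, returns default 142): d = {'a': 49, 'c': 12}, y = 142

{'a': 49, 'c': 12}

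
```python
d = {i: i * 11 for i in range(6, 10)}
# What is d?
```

{6: 66, 7: 77, 8: 88, 9: 99}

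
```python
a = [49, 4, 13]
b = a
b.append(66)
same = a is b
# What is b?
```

After line 1: a = [49, 4, 13]
After line 2 (b = a is an alias, same object): a = [49, 4, 13], b = [49, 4, 13]
After line 3 (b.append mutates the shared list): a = [49, 4, 13, 66], b = [49, 4, 13, 66]
After line 4 (same = a is b; same object -> True): same = True

[49, 4, 13, 66]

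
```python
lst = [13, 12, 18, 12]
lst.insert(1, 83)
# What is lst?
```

[13, 83, 12, 18, 12]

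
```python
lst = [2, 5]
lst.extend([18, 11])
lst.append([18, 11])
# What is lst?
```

After line 1: lst = [2, 5]
After line 2 (extend unpacks [18, 11]): lst = [2, 5, 18, 11]
After line 3 (append adds [18, 11] as single element): lst = [2, 5, 18, 11, [18, 11]]

[2, 5, 18, 11, [18, 11]]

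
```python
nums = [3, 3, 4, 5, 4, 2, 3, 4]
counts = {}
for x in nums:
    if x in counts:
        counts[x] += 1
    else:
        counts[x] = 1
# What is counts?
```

Initial: counts = {}, nums = [3, 3, 4, 5, 4, 2, 3, 4]
See 3: counts = {3: 1}
See 3: counts = {3: 2}
See 4: counts = {3: 2, 4: 1}
See 5: counts = {3: 2, 4: 1, 5: 1}
See 4: counts = {3: 2, 4: 2, 5: 1}
See 2: counts = {3: 2, 4: 2, 5: 1, 2: 1}
See 3: counts = {3: 3, 4: 2, 5: 1, 2: 1}
See 4: counts = {3: 3, 4: 3, 5: 1, 2: 1}

{3: 3, 4: 3, 5: 1, 2: 1}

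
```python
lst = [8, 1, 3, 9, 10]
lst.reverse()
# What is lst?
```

[10, 9, 3, 1, 8]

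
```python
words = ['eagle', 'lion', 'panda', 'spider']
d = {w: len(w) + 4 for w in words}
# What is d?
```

{'eagle': 9, 'lion': 8, 'panda': 9, 'spider': 10}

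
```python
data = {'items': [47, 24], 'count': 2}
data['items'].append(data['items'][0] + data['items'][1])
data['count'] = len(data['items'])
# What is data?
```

After line 1: data = {'items': [47, 24], 'count': 2}
After line 2 (append 47 + 24 = 71): data = {'items': [47, 24, 71], 'count': 2}
After line 3 (count = len(items) = 3): data = {'items': [47, 24, 71], 'count': 3}

{'items': [47, 24, 71], 'count': 3}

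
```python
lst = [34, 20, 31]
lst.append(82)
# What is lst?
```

[34, 20, 31, 82]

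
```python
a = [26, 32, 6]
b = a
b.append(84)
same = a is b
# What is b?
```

After line 1: a = [26, 32, 6]
After line 2 (b = a is an alias, same object): a = [26, 32, 6], b = [26, 32, 6]
After line 3 (b.append mutates the shared list): a = [26, 32, 6, 84], b = [26, 32, 6, 84]
After line 4 (same = a is b; same object -> True): same = True

[26, 32, 6, 84]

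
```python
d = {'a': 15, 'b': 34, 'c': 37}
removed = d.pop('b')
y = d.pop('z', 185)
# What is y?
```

After line 1: d = {'a': 15, 'b': 34, 'c': 37}
After line 2 (pop 'b' returns 34): d = {'a': 15, 'c': 37}, removed = 34
After line 3 (pop 'z' missing, returns default 185): d = {'a': 15, 'c': 37}, y = 185

185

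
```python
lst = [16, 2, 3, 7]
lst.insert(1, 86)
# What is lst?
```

[16, 86, 2, 3, 7]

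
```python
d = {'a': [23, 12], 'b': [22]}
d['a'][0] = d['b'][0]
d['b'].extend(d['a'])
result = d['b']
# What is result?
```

After line 1: d = {'a': [23, 12], 'b': [22]}
After line 2 (a[0] = b[0] = 22): d = {'a': [22, 12], 'b': [22]}
After line 3 (b.extend(a) appends [22, 12]): d = {'a': [22, 12], 'b': [22, 22, 12]}
After line 4: result = d['b'] = [22, 22, 12]

[22, 22, 12]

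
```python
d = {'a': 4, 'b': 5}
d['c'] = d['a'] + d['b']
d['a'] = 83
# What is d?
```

After line 1: d = {'a': 4, 'b': 5}
After line 2 (d['c'] = 4 + 5): d = {'a': 4, 'b': 5, 'c': 9}
After line 3: d = {'a': 83, 'b': 5, 'c': 9}

{'a': 83, 'b': 5, 'c': 9}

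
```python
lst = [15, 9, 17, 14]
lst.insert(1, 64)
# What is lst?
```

[15, 64, 9, 17, 14]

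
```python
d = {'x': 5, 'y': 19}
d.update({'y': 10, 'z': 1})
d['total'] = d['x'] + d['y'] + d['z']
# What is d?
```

After line 1: d = {'x': 5, 'y': 19}
After line 2 (y overwritten, z added): d = {'x': 5, 'y': 10, 'z': 1}
After line 3 (total = 5 + 10 + 1 = 16): d = {'x': 5, 'y': 10, 'z': 1, 'total': 16}

{'x': 5, 'y': 10, 'z': 1, 'total': 16}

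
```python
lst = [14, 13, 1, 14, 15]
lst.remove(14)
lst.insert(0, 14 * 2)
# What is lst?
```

After line 1: lst = [14, 13, 1, 14, 15]
After line 2 (remove first 14): lst = [13, 1, 14, 15]
After line 3 (insert 28 at index 0): lst = [28, 13, 1, 14, 15]

[28, 13, 1, 14, 15]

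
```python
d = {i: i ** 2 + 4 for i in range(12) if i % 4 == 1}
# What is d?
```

{1: 5, 5: 29, 9: 85}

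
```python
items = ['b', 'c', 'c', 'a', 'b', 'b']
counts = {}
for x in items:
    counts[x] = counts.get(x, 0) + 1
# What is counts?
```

Initial: counts = {}, items = ['b', 'c', 'c', 'a', 'b', 'b']
See 'b': counts = {'b': 1}
See 'c': counts = {'b': 1, 'c': 1}
See 'c': counts = {'b': 1, 'c': 2}
See 'a': counts = {'b': 1, 'c': 2, 'a': 1}
See 'b': counts = {'b': 2, 'c': 2, 'a': 1}
See 'b': counts = {'b': 3, 'c': 2, 'a': 1}

{'b': 3, 'c': 2, 'a': 1}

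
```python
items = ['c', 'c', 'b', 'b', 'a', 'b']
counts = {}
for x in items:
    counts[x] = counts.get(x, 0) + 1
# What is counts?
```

Initial: counts = {}, items = ['c', 'c', 'b', 'b', 'a', 'b']
See 'c': counts = {'c': 1}
See 'c': counts = {'c': 2}
See 'b': counts = {'c': 2, 'b': 1}
See 'b': counts = {'c': 2, 'b': 2}
See 'a': counts = {'c': 2, 'b': 2, 'a': 1}
See 'b': counts = {'c': 2, 'b': 3, 'a': 1}

{'c': 2, 'b': 3, 'a': 1}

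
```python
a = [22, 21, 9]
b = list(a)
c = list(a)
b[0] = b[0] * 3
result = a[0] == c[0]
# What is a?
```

After line 1: a = [22, 21, 9]
After line 2 (b = list(a), copy): a = [22, 21, 9], b = [22, 21, 9]
After line 3 (c = list(a) is a copy, new object): c = [22, 21, 9]
After line 4 (b[0] = 22 * 3 = 66; only b mutates (copy)): a = [22, 21, 9], b = [66, 21, 9], c = [22, 21, 9]
After line 5 (a[0] = 22, c[0] = 22; result = True)

[22, 21, 9]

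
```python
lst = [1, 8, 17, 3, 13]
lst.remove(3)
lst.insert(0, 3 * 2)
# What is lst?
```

After line 1: lst = [1, 8, 17, 3, 13]
After line 2 (remove first 3): lst = [1, 8, 17, 13]
After line 3 (insert 6 at index 0): lst = [6, 1, 8, 17, 13]

[6, 1, 8, 17, 13]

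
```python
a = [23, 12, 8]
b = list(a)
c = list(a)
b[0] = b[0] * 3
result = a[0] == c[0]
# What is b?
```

After line 1: a = [23, 12, 8]
After line 2 (b = list(a), copy): a = [23, 12, 8], b = [23, 12, 8]
After line 3 (c = list(a) is a copy, new object): c = [23, 12, 8]
After line 4 (b[0] = 23 * 3 = 69; only b mutates (copy)): a = [23, 12, 8], b = [69, 12, 8], c = [23, 12, 8]
After line 5 (a[0] = 23, c[0] = 23; result = True)

[69, 12, 8]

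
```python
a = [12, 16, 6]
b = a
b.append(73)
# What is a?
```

After line 1: a = [12, 16, 6]
After line 2 (b = a is an alias, same object): a = [12, 16, 6], b = [12, 16, 6]
After line 3 (b.append mutates the shared list): a = [12, 16, 6, 73], b = [12, 16, 6, 73]

[12, 16, 6, 73]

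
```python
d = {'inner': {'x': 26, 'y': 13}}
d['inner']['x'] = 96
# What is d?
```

After line 1: d = {'inner': {'x': 26, 'y': 13}}
After line 2 (inner x overwritten): d = {'inner': {'x': 96, 'y': 13}}

{'inner': {'x': 96, 'y': 13}}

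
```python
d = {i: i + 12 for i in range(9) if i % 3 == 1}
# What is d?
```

{1: 13, 4: 16, 7: 19}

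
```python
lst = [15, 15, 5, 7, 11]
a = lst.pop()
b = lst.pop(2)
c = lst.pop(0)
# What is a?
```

After line 1: lst = [15, 15, 5, 7, 11]
After line 2 (pop() -> a = 11): lst = [15, 15, 5, 7]
After line 3 (pop(2) -> b = 5): lst = [15, 15, 7]
After line 4 (pop(0) -> c = 15): lst = [15, 7]

11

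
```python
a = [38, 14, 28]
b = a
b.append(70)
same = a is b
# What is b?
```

After line 1: a = [38, 14, 28]
After line 2 (b = a is an alias, same object): a = [38, 14, 28], b = [38, 14, 28]
After line 3 (b.append mutates the shared list): a = [38, 14, 28, 70], b = [38, 14, 28, 70]
After line 4 (same = a is b; same object -> True): same = True

[38, 14, 28, 70]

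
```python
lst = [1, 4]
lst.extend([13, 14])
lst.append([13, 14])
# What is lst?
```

After line 1: lst = [1, 4]
After line 2 (extend unpacks [13, 14]): lst = [1, 4, 13, 14]
After line 3 (append adds [13, 14] as single element): lst = [1, 4, 13, 14, [13, 14]]

[1, 4, 13, 14, [13, 14]]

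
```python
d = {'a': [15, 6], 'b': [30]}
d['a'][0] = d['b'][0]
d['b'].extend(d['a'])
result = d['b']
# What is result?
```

After line 1: d = {'a': [15, 6], 'b': [30]}
After line 2 (a[0] = b[0] = 30): d = {'a': [30, 6], 'b': [30]}
After line 3 (b.extend(a) appends [30, 6]): d = {'a': [30, 6], 'b': [30, 30, 6]}
After line 4: result = d['b'] = [30, 30, 6]

[30, 30, 6]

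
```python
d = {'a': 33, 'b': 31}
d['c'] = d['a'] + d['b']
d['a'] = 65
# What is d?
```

After line 1: d = {'a': 33, 'b': 31}
After line 2 (d['c'] = 33 + 31): d = {'a': 33, 'b': 31, 'c': 64}
After line 3: d = {'a': 65, 'b': 31, 'c': 64}

{'a': 65, 'b': 31, 'c': 64}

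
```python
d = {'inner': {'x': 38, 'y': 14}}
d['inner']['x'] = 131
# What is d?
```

After line 1: d = {'inner': {'x': 38, 'y': 14}}
After line 2 (inner x overwritten): d = {'inner': {'x': 131, 'y': 14}}

{'inner': {'x': 131, 'y': 14}}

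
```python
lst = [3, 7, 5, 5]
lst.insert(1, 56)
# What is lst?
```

[3, 56, 7, 5, 5]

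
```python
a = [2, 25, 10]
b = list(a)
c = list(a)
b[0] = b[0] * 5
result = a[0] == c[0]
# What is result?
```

After line 1: a = [2, 25, 10]
After line 2 (b = list(a), copy): a = [2, 25, 10], b = [2, 25, 10]
After line 3 (c = list(a) is a copy, new object): c = [2, 25, 10]
After line 4 (b[0] = 2 * 5 = 10; only b mutates (copy)): a = [2, 25, 10], b = [10, 25, 10], c = [2, 25, 10]
After line 5 (a[0] = 2, c[0] = 2; result = True)

True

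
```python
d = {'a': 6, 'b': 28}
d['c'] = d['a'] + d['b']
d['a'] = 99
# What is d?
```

After line 1: d = {'a': 6, 'b': 28}
After line 2 (d['c'] = 6 + 28): d = {'a': 6, 'b': 28, 'c': 34}
After line 3: d = {'a': 99, 'b': 28, 'c': 34}

{'a': 99, 'b': 28, 'c': 34}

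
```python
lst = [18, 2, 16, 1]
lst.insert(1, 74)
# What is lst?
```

[18, 74, 2, 16, 1]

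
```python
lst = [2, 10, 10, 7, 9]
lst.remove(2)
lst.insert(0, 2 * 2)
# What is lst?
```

After line 1: lst = [2, 10, 10, 7, 9]
After line 2 (remove first 2): lst = [10, 10, 7, 9]
After line 3 (insert 4 at index 0): lst = [4, 10, 10, 7, 9]

[4, 10, 10, 7, 9]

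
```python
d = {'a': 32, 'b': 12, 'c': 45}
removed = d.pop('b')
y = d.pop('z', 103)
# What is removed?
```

After line 1: d = {'a': 32, 'b': 12, 'c': 45}
After line 2 (pop 'b' returns 12): d = {'a': 32, 'c': 45}, removed = 12
After line 3 (pop 'z' missing, returns default 103): d = {'a': 32, 'c': 45}, y = 103

12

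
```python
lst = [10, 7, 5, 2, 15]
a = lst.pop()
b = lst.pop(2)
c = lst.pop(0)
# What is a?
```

After line 1: lst = [10, 7, 5, 2, 15]
After line 2 (pop() -> a = 15): lst = [10, 7, 5, 2]
After line 3 (pop(2) -> b = 5): lst = [10, 7, 2]
After line 4 (pop(0) -> c = 10): lst = [7, 2]

15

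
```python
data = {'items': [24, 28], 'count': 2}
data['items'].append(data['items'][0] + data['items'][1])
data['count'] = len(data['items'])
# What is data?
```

After line 1: data = {'items': [24, 28], 'count': 2}
After line 2 (append 24 + 28 = 52): data = {'items': [24, 28, 52], 'count': 2}
After line 3 (count = len(items) = 3): data = {'items': [24, 28, 52], 'count': 3}

{'items': [24, 28, 52], 'count': 3}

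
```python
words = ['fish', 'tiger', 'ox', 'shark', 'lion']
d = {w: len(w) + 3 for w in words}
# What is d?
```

{'fish': 7, 'tiger': 8, 'ox': 5, 'shark': 8, 'lion': 7}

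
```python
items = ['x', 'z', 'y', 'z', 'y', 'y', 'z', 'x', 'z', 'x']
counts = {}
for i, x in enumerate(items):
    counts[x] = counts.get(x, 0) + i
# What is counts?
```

Initial: counts = {}, items = ['x', 'z', 'y', 'z', 'y', 'y', 'z', 'x', 'z', 'x']
i=0, x='x': counts = {'x': 0}
i=1, x='z': counts = {'x': 0, 'z': 1}
i=2, x='y': counts = {'x': 0, 'z': 1, 'y': 2}
i=3, x='z': counts = {'x': 0, 'z': 4, 'y': 2}
i=4, x='y': counts = {'x': 0, 'z': 4, 'y': 6}
i=5, x='y': counts = {'x': 0, 'z': 4, 'y': 11}
i=6, x='z': counts = {'x': 0, 'z': 10, 'y': 11}
i=7, x='x': counts = {'x': 7, 'z': 10, 'y': 11}
i=8, x='z': counts = {'x': 7, 'z': 18, 'y': 11}
i=9, x='x': counts = {'x': 16, 'z': 18, 'y': 11}

{'x': 16, 'z': 18, 'y': 11}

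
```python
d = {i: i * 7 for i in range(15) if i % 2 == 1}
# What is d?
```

{1: 7, 3: 21, 5: 35, 7: 49, 9: 63, 11: 77, 13: 91}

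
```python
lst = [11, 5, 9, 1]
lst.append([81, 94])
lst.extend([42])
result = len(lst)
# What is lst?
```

After line 1: lst = [11, 5, 9, 1]
After line 2 (append adds [81, 94] as single element): lst = [11, 5, 9, 1, [81, 94]]
After line 3 (extend unpacks [42], adds 42): lst = [11, 5, 9, 1, [81, 94], 42]
After line 4: result = len(lst) = 6

[11, 5, 9, 1, [81, 94], 42]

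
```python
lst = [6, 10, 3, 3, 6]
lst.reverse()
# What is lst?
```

[6, 3, 3, 10, 6]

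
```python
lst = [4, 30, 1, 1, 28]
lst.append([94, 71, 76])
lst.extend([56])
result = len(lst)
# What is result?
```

After line 1: lst = [4, 30, 1, 1, 28]
After line 2 (append adds [94, 71, 76] as single element): lst = [4, 30, 1, 1, 28, [94, 71, 76]]
After line 3 (extend unpacks [56], adds 56): lst = [4, 30, 1, 1, 28, [94, 71, 76], 56]
After line 4: result = len(lst) = 7

7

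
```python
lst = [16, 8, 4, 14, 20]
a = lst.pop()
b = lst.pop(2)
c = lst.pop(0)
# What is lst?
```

After line 1: lst = [16, 8, 4, 14, 20]
After line 2 (pop() -> a = 20): lst = [16, 8, 4, 14]
After line 3 (pop(2) -> b = 4): lst = [16, 8, 14]
After line 4 (pop(0) -> c = 16): lst = [8, 14]

[8, 14]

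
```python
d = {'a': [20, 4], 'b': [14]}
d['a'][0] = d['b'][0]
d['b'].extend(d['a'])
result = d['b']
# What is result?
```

After line 1: d = {'a': [20, 4], 'b': [14]}
After line 2 (a[0] = b[0] = 14): d = {'a': [14, 4], 'b': [14]}
After line 3 (b.extend(a) appends [14, 4]): d = {'a': [14, 4], 'b': [14, 14, 4]}
After line 4: result = d['b'] = [14, 14, 4]

[14, 14, 4]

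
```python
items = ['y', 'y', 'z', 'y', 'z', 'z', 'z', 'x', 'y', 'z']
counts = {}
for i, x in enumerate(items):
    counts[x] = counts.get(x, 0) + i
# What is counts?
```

Initial: counts = {}, items = ['y', 'y', 'z', 'y', 'z', 'z', 'z', 'x', 'y', 'z']
i=0, x='y': counts = {'y': 0}
i=1, x='y': counts = {'y': 1}
i=2, x='z': counts = {'y': 1, 'z': 2}
i=3, x='y': counts = {'y': 4, 'z': 2}
i=4, x='z': counts = {'y': 4, 'z': 6}
i=5, x='z': counts = {'y': 4, 'z': 11}
i=6, x='z': counts = {'y': 4, 'z': 17}
i=7, x='x': counts = {'y': 4, 'z': 17, 'x': 7}
i=8, x='y': counts = {'y': 12, 'z': 17, 'x': 7}
i=9, x='z': counts = {'y': 12, 'z': 26, 'x': 7}

{'y': 12, 'z': 26, 'x': 7}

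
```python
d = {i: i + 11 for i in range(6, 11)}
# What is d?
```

{6: 17, 7: 18, 8: 19, 9: 20, 10: 21}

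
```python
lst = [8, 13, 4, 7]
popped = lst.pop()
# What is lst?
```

[8, 13, 4]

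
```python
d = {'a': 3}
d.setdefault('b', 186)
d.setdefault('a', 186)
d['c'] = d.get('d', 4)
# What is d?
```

After line 1: d = {'a': 3}
After line 2 (setdefault adds 'b'=186): d = {'a': 3, 'b': 186}
After line 3 (setdefault 'a' no-op, already exists): d = {'a': 3, 'b': 186}
After line 4 (get('d', 4) returns default since 'd' not in d): d = {'a': 3, 'b': 186, 'c': 4}

{'a': 3, 'b': 186, 'c': 4}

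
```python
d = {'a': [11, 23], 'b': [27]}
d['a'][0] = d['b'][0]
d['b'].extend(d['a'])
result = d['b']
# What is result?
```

After line 1: d = {'a': [11, 23], 'b': [27]}
After line 2 (a[0] = b[0] = 27): d = {'a': [27, 23], 'b': [27]}
After line 3 (b.extend(a) appends [27, 23]): d = {'a': [27, 23], 'b': [27, 27, 23]}
After line 4: result = d['b'] = [27, 27, 23]

[27, 27, 23]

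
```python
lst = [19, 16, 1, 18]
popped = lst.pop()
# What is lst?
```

[19, 16, 1]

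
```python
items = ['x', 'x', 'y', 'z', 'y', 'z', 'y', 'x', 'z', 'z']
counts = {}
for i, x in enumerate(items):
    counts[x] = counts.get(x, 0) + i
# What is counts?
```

Initial: counts = {}, items = ['x', 'x', 'y', 'z', 'y', 'z', 'y', 'x', 'z', 'z']
i=0, x='x': counts = {'x': 0}
i=1, x='x': counts = {'x': 1}
i=2, x='y': counts = {'x': 1, 'y': 2}
i=3, x='z': counts = {'x': 1, 'y': 2, 'z': 3}
i=4, x='y': counts = {'x': 1, 'y': 6, 'z': 3}
i=5, x='z': counts = {'x': 1, 'y': 6, 'z': 8}
i=6, x='y': counts = {'x': 1, 'y': 12, 'z': 8}
i=7, x='x': counts = {'x': 8, 'y': 12, 'z': 8}
i=8, x='z': counts = {'x': 8, 'y': 12, 'z': 16}
i=9, x='z': counts = {'x': 8, 'y': 12, 'z': 25}

{'x': 8, 'y': 12, 'z': 25}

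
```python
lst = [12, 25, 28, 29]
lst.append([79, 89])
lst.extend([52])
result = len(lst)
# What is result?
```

After line 1: lst = [12, 25, 28, 29]
After line 2 (append adds [79, 89] as single element): lst = [12, 25, 28, 29, [79, 89]]
After line 3 (extend unpacks [52], adds 52): lst = [12, 25, 28, 29, [79, 89], 52]
After line 4: result = len(lst) = 6

6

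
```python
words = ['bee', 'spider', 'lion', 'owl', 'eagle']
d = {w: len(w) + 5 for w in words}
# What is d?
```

{'bee': 8, 'spider': 11, 'lion': 9, 'owl': 8, 'eagle': 10}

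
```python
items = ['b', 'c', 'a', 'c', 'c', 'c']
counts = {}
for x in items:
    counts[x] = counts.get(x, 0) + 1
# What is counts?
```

Initial: counts = {}, items = ['b', 'c', 'a', 'c', 'c', 'c']
See 'b': counts = {'b': 1}
See 'c': counts = {'b': 1, 'c': 1}
See 'a': counts = {'b': 1, 'c': 1, 'a': 1}
See 'c': counts = {'b': 1, 'c': 2, 'a': 1}
See 'c': counts = {'b': 1, 'c': 3, 'a': 1}
See 'c': counts = {'b': 1, 'c': 4, 'a': 1}

{'b': 1, 'c': 4, 'a': 1}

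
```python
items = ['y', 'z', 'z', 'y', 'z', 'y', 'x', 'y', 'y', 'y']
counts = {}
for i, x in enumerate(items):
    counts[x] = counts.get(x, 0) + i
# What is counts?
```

Initial: counts = {}, items = ['y', 'z', 'z', 'y', 'z', 'y', 'x', 'y', 'y', 'y']
i=0, x='y': counts = {'y': 0}
i=1, x='z': counts = {'y': 0, 'z': 1}
i=2, x='z': counts = {'y': 0, 'z': 3}
i=3, x='y': counts = {'y': 3, 'z': 3}
i=4, x='z': counts = {'y': 3, 'z': 7}
i=5, x='y': counts = {'y': 8, 'z': 7}
i=6, x='x': counts = {'y': 8, 'z': 7, 'x': 6}
i=7, x='y': counts = {'y': 15, 'z': 7, 'x': 6}
i=8, x='y': counts = {'y': 23, 'z': 7, 'x': 6}
i=9, x='y': counts = {'y': 32, 'z': 7, 'x': 6}

{'y': 32, 'z': 7, 'x': 6}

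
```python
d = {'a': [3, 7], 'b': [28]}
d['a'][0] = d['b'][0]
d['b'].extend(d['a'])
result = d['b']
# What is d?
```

After line 1: d = {'a': [3, 7], 'b': [28]}
After line 2 (a[0] = b[0] = 28): d = {'a': [28, 7], 'b': [28]}
After line 3 (b.extend(a) appends [28, 7]): d = {'a': [28, 7], 'b': [28, 28, 7]}
After line 4: result = d['b'] = [28, 28, 7]

{'a': [28, 7], 'b': [28, 28, 7]}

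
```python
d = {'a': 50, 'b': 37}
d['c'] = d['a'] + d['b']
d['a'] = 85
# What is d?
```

After line 1: d = {'a': 50, 'b': 37}
After line 2 (d['c'] = 50 + 37): d = {'a': 50, 'b': 37, 'c': 87}
After line 3: d = {'a': 85, 'b': 37, 'c': 87}

{'a': 85, 'b': 37, 'c': 87}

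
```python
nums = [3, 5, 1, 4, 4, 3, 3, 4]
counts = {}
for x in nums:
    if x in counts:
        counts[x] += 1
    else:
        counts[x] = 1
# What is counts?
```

Initial: counts = {}, nums = [3, 5, 1, 4, 4, 3, 3, 4]
See 3: counts = {3: 1}
See 5: counts = {3: 1, 5: 1}
See 1: counts = {3: 1, 5: 1, 1: 1}
See 4: counts = {3: 1, 5: 1, 1: 1, 4: 1}
See 4: counts = {3: 1, 5: 1, 1: 1, 4: 2}
See 3: counts = {3: 2, 5: 1, 1: 1, 4: 2}
See 3: counts = {3: 3, 5: 1, 1: 1, 4: 2}
See 4: counts = {3: 3, 5: 1, 1: 1, 4: 3}

{3: 3, 5: 1, 1: 1, 4: 3}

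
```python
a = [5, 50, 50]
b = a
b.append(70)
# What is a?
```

After line 1: a = [5, 50, 50]
After line 2 (b = a is an alias, same object): a = [5, 50, 50], b = [5, 50, 50]
After line 3 (b.append mutates the shared list): a = [5, 50, 50, 70], b = [5, 50, 50, 70]

[5, 50, 50, 70]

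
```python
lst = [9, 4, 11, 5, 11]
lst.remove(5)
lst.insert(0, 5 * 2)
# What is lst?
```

After line 1: lst = [9, 4, 11, 5, 11]
After line 2 (remove first 5): lst = [9, 4, 11, 11]
After line 3 (insert 10 at index 0): lst = [10, 9, 4, 11, 11]

[10, 9, 4, 11, 11]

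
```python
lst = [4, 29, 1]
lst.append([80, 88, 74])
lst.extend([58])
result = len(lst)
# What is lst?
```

After line 1: lst = [4, 29, 1]
After line 2 (append adds [80, 88, 74] as single element): lst = [4, 29, 1, [80, 88, 74]]
After line 3 (extend unpacks [58], adds 58): lst = [4, 29, 1, [80, 88, 74], 58]
After line 4: result = len(lst) = 5

[4, 29, 1, [80, 88, 74], 58]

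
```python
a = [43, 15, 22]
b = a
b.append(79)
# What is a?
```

After line 1: a = [43, 15, 22]
After line 2 (b = a is an alias, same object): a = [43, 15, 22], b = [43, 15, 22]
After line 3 (b.append mutates the shared list): a = [43, 15, 22, 79], b = [43, 15, 22, 79]

[43, 15, 22, 79]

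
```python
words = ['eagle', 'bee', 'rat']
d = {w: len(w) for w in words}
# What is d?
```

{'eagle': 5, 'bee': 3, 'rat': 3}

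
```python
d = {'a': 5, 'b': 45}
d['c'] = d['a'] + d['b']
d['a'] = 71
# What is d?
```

After line 1: d = {'a': 5, 'b': 45}
After line 2 (d['c'] = 5 + 45): d = {'a': 5, 'b': 45, 'c': 50}
After line 3: d = {'a': 71, 'b': 45, 'c': 50}

{'a': 71, 'b': 45, 'c': 50}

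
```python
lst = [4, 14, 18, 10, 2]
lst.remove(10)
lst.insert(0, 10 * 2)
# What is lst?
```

After line 1: lst = [4, 14, 18, 10, 2]
After line 2 (remove first 10): lst = [4, 14, 18, 2]
After line 3 (insert 20 at index 0): lst = [20, 4, 14, 18, 2]

[20, 4, 14, 18, 2]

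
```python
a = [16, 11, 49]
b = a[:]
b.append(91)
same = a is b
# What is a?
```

After line 1: a = [16, 11, 49]
After line 2 (b = a[:] is a shallow copy, new object): a = [16, 11, 49], b = [16, 11, 49]
After line 3 (append only mutates b): a = [16, 11, 49], b = [16, 11, 49, 91]
After line 4 (same = a is b; different objects -> False): same = False

[16, 11, 49]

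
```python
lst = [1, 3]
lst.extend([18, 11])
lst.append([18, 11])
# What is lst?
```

After line 1: lst = [1, 3]
After line 2 (extend unpacks [18, 11]): lst = [1, 3, 18, 11]
After line 3 (append adds [18, 11] as single element): lst = [1, 3, 18, 11, [18, 11]]

[1, 3, 18, 11, [18, 11]]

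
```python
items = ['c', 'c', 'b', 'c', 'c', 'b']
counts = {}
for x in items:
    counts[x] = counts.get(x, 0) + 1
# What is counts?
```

Initial: counts = {}, items = ['c', 'c', 'b', 'c', 'c', 'b']
See 'c': counts = {'c': 1}
See 'c': counts = {'c': 2}
See 'b': counts = {'c': 2, 'b': 1}
See 'c': counts = {'c': 3, 'b': 1}
See 'c': counts = {'c': 4, 'b': 1}
See 'b': counts = {'c': 4, 'b': 2}

{'c': 4, 'b': 2}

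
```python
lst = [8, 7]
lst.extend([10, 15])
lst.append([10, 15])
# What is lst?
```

After line 1: lst = [8, 7]
After line 2 (extend unpacks [10, 15]): lst = [8, 7, 10, 15]
After line 3 (append adds [10, 15] as single element): lst = [8, 7, 10, 15, [10, 15]]

[8, 7, 10, 15, [10, 15]]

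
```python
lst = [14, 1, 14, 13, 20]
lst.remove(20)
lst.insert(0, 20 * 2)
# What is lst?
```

After line 1: lst = [14, 1, 14, 13, 20]
After line 2 (remove first 20): lst = [14, 1, 14, 13]
After line 3 (insert 40 at index 0): lst = [40, 14, 1, 14, 13]

[40, 14, 1, 14, 13]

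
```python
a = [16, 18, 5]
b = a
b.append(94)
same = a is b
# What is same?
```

After line 1: a = [16, 18, 5]
After line 2 (b = a is an alias, same object): a = [16, 18, 5], b = [16, 18, 5]
After line 3 (b.append mutates the shared list): a = [16, 18, 5, 94], b = [16, 18, 5, 94]
After line 4 (same = a is b; same object -> True): same = True

True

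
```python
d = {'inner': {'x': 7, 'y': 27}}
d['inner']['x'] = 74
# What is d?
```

After line 1: d = {'inner': {'x': 7, 'y': 27}}
After line 2 (inner x overwritten): d = {'inner': {'x': 74, 'y': 27}}

{'inner': {'x': 74, 'y': 27}}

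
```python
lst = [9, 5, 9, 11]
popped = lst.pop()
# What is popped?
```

11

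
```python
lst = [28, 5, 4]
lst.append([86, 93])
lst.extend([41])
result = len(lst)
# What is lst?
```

After line 1: lst = [28, 5, 4]
After line 2 (append adds [86, 93] as single element): lst = [28, 5, 4, [86, 93]]
After line 3 (extend unpacks [41], adds 41): lst = [28, 5, 4, [86, 93], 41]
After line 4: result = len(lst) = 5

[28, 5, 4, [86, 93], 41]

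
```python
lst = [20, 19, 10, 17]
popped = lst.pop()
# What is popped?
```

17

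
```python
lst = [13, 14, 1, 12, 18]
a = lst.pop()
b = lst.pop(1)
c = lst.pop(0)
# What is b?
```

After line 1: lst = [13, 14, 1, 12, 18]
After line 2 (pop() -> a = 18): lst = [13, 14, 1, 12]
After line 3 (pop(1) -> b = 14): lst = [13, 1, 12]
After line 4 (pop(0) -> c = 13): lst = [1, 12]

14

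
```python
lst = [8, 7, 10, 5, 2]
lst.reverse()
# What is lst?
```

[2, 5, 10, 7, 8]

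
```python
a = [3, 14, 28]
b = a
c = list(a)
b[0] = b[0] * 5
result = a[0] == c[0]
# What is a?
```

After line 1: a = [3, 14, 28]
After line 2 (b = a, alias): a = [3, 14, 28], b = [3, 14, 28]
After line 3 (c = list(a) is a copy, new object): c = [3, 14, 28]
After line 4 (b[0] = 3 * 5 = 15; mutates shared a/b): a = b = [15, 14, 28], c = [3, 14, 28]
After line 5 (a[0] = 15, c[0] = 3; result = False)

[15, 14, 28]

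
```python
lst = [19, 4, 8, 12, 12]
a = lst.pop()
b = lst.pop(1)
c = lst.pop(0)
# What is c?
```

After line 1: lst = [19, 4, 8, 12, 12]
After line 2 (pop() -> a = 12): lst = [19, 4, 8, 12]
After line 3 (pop(1) -> b = 4): lst = [19, 8, 12]
After line 4 (pop(0) -> c = 19): lst = [8, 12]

19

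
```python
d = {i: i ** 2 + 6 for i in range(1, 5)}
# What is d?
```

{1: 7, 2: 10, 3: 15, 4: 22}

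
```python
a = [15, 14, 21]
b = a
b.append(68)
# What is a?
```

After line 1: a = [15, 14, 21]
After line 2 (b = a is an alias, same object): a = [15, 14, 21], b = [15, 14, 21]
After line 3 (b.append mutates the shared list): a = [15, 14, 21, 68], b = [15, 14, 21, 68]

[15, 14, 21, 68]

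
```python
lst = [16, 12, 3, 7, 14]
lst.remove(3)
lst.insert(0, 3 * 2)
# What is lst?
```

After line 1: lst = [16, 12, 3, 7, 14]
After line 2 (remove first 3): lst = [16, 12, 7, 14]
After line 3 (insert 6 at index 0): lst = [6, 16, 12, 7, 14]

[6, 16, 12, 7, 14]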